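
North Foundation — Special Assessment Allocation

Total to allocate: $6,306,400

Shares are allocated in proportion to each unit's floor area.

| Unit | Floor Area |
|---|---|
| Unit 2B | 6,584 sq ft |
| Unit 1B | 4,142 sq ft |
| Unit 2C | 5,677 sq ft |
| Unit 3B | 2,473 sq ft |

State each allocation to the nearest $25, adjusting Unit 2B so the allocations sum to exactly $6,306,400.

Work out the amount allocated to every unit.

Total floor area = 18,876.
Unrounded shares: Unit 2B 6,584/18,876 × $6,306,400 = 2,199,689.43; Unit 1B 4,142/18,876 × $6,306,400 = 1,383,826.49; Unit 2C 5,677/18,876 × $6,306,400 = 1,896,664.17; Unit 3B 2,473/18,876 × $6,306,400 = 826,219.92.
Rounded to nearest $25: Unit 2B $2,199,700; Unit 1B $1,383,825; Unit 2C $1,896,675; Unit 3B $826,225. Sum = $6,306,425.
Difference $6,306,400 − $6,306,425 = −$25 applied to Unit 2B: Unit 2B becomes $2,199,675.

Unit 2B: $2,199,675 · Unit 1B: $1,383,825 · Unit 2C: $1,896,675 · Unit 3B: $826,225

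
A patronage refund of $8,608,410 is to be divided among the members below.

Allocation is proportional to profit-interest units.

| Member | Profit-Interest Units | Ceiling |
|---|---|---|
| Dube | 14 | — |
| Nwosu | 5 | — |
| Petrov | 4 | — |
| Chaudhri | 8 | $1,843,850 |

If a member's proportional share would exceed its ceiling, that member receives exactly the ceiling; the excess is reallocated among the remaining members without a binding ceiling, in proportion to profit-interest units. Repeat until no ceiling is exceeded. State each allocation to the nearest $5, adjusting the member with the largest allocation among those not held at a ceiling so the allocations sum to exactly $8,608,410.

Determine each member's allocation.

Dube: $4,117,560 · Nwosu: $1,470,555 · Petrov: $1,176,445 · Chaudhri: $1,843,850

Profit-interest units total: 31.
Unconstrained shares: Dube 3,887,669.03; Nwosu 1,388,453.23; Petrov 1,110,762.58; Chaudhri 2,221,525.16.
Cap binds for Chaudhri ($1,843,850); residual $6,764,560 reallocated over remaining profit-interest units 23.
Shares after redistribution: Dube 4,117,558.26 → $4,117,560; Nwosu 1,470,556.52 → $1,470,555; Petrov 1,176,445.22 → $1,176,445.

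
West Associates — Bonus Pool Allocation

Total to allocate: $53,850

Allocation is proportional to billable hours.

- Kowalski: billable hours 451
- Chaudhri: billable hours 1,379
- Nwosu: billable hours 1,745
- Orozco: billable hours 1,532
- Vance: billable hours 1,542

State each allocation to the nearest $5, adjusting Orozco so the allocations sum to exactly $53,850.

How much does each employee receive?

Total billable hours = 6,649.
Proportional shares: Kowalski 451/6,649 × $53,850 = 3,652.63; Chaudhri 1,379/6,649 × $53,850 = 11,168.47; Nwosu 1,745/6,649 × $53,850 = 14,132.69; Orozco 1,532/6,649 × $53,850 = 12,407.61; Vance 1,542/6,649 × $53,850 = 12,488.60.
After rounding ($5): Kowalski $3,655; Chaudhri $11,170; Nwosu $14,135; Orozco $12,410; Vance $12,490. Sum = $53,860.
Difference $53,850 − $53,860 = −$10 applied to Orozco: Orozco becomes $12,400.

Kowalski: $3,655 · Chaudhri: $11,170 · Nwosu: $14,135 · Orozco: $12,400 · Vance: $12,490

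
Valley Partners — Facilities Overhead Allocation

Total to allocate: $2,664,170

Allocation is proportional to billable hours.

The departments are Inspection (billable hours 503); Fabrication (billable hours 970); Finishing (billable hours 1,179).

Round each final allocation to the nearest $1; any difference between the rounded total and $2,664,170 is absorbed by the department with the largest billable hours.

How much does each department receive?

Total billable hours = 2,652.
Proportional shares: Inspection 503/2,652 × $2,664,170 = 505,308.26; Fabrication 970/2,652 × $2,664,170 = 974,451.32; Finishing 1,179/2,652 × $2,664,170 = 1,184,410.42.
Rounded to nearest $1: Inspection $505,308; Fabrication $974,451; Finishing $1,184,410. Sum = $2,664,169.
Difference $2,664,170 − $2,664,169 = +$1 applied to largest billable hours (Finishing): Finishing becomes $1,184,411.

Inspection: $505,308 | Fabrication: $974,451 | Finishing: $1,184,411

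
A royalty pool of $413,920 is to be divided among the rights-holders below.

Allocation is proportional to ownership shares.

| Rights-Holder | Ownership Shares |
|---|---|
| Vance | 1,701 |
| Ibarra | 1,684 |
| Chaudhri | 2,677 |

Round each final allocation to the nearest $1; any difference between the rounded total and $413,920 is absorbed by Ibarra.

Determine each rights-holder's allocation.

Vance: $116,146 | Ibarra: $114,986 | Chaudhri: $182,788

Total ownership shares = 6,062.
Unrounded shares: Vance 1,701/6,062 × $413,920 = 116,146.14; Ibarra 1,684/6,062 × $413,920 = 114,985.36; Chaudhri 2,677/6,062 × $413,920 = 182,788.49.
At nearest $1: Vance $116,146; Ibarra $114,985; Chaudhri $182,788. Sum = $413,919.
Difference $413,920 − $413,919 = +$1 applied to Ibarra: Ibarra becomes $114,986.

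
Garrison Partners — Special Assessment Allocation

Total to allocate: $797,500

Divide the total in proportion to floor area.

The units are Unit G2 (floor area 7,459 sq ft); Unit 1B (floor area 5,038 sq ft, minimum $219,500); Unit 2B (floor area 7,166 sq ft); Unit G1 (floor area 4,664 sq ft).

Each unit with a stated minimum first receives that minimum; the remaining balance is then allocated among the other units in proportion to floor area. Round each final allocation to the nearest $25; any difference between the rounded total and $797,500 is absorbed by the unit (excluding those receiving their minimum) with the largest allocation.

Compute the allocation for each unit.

Guaranteed amounts: Unit 1B $219,500. Residual $578,000.
Residual split over remaining floor area 19,289: Unit G2 223,510.91 → $223,500; Unit 2B 214,731.09 → $214,725; Unit G1 139,758.00 → $139,750.
Rounding difference +$25 applied to Unit G2 → $223,525.

Unit G2: $223,525 · Unit 1B: $219,500 · Unit 2B: $214,725 · Unit G1: $139,750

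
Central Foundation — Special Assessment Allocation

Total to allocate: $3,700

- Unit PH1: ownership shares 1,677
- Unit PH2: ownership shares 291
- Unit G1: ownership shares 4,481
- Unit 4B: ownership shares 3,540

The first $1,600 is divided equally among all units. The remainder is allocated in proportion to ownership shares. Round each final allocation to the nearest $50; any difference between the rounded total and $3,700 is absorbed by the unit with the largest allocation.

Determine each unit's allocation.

Unit PH1: $750 · Unit PH2: $450 · Unit G1: $1,350 · Unit 4B: $1,150

Equal tier: $1,600 ÷ 4 = $400 apiece.
Remainder $2,100 by ownership shares (total 9,989): Unit PH1 352.56 → $350; Unit PH2 61.18 → $50; Unit G1 942.05 → $950; Unit 4B 744.22 → $750.
Totals: Unit PH1 $400 + $350 = $750; Unit PH2 $400 + $50 = $450; Unit G1 $400 + $950 = $1,350; Unit 4B $400 + $750 = $1,150.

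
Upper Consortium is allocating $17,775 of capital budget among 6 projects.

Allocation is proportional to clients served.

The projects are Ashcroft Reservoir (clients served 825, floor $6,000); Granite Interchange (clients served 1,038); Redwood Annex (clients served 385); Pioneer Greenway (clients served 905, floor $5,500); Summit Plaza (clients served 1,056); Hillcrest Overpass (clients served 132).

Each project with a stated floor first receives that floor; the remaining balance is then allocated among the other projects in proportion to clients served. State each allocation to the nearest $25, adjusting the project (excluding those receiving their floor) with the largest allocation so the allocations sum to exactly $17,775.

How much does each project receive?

Fund the minimums — Ashcroft Reservoir $6,000; Pioneer Greenway $5,500. Residual $6,275.
Residual split over remaining clients served 2,611: Granite Interchange 2,494.62 → $2,500; Redwood Annex 925.27 → $925; Summit Plaza 2,537.88 → $2,550; Hillcrest Overpass 317.23 → $325.
Rounding difference −$25 applied to Summit Plaza → $2,525.

Ashcroft Reservoir: $6,000 | Granite Interchange: $2,500 | Redwood Annex: $925 | Pioneer Greenway: $5,500 | Summit Plaza: $2,525 | Hillcrest Overpass: $325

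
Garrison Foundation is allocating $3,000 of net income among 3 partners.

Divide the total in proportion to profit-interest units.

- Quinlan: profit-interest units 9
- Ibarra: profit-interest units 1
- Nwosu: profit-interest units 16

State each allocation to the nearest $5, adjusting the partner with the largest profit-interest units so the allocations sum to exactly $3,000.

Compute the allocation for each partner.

Combined profit-interest units = 9 + 1 + 16 = 26.
Raw shares: Quinlan 1,038.46; Ibarra 115.38; Nwosu 1,846.15.
Rounded to nearest $5: Quinlan $1,040; Ibarra $115; Nwosu $1,845. Sum = $3,000.
No rounding difference to absorb.

Quinlan: $1,040 · Ibarra: $115 · Nwosu: $1,845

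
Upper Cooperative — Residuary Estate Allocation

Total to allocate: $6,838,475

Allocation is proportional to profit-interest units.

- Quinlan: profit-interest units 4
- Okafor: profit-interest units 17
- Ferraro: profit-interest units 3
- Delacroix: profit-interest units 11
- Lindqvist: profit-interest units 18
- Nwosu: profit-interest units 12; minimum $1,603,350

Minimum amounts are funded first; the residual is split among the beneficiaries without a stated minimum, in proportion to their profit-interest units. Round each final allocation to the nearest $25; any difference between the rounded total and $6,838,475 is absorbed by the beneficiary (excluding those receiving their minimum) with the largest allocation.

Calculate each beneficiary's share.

Fund the minimums — Nwosu $1,603,350. Residual $5,235,125.
Residual split over remaining profit-interest units 53: Quinlan 395,103.77 → $395,100; Okafor 1,679,191.04 → $1,679,200; Ferraro 296,327.83 → $296,325; Delacroix 1,086,535.38 → $1,086,525; Lindqvist 1,777,966.98 → $1,777,975.

Quinlan: $395,100 · Okafor: $1,679,200 · Ferraro: $296,325 · Delacroix: $1,086,525 · Lindqvist: $1,777,975 · Nwosu: $1,603,350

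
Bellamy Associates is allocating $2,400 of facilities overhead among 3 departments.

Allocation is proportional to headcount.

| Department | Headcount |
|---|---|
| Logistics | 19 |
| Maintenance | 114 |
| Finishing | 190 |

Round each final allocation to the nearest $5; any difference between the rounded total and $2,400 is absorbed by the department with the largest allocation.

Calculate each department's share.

Headcount total: 323.
Unrounded shares: Logistics 19/323 × $2,400 = 141.18; Maintenance 114/323 × $2,400 = 847.06; Finishing 190/323 × $2,400 = 1,411.76.
At nearest $5: Logistics $140; Maintenance $845; Finishing $1,410. Sum = $2,395.
Difference $2,400 − $2,395 = +$5 applied to largest allocation (Finishing): Finishing becomes $1,415.

Logistics: $140 · Maintenance: $845 · Finishing: $1,415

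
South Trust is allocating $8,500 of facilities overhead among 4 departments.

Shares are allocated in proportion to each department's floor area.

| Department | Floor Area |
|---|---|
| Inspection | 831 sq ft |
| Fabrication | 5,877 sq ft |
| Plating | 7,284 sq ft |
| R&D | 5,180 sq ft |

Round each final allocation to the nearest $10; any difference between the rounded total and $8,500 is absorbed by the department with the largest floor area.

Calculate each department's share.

Total floor area = 19,172.
Proportional shares: Inspection 831/19,172 × $8,500 = 368.43; Fabrication 5,877/19,172 × $8,500 = 2,605.60; Plating 7,284/19,172 × $8,500 = 3,229.40; R&D 5,180/19,172 × $8,500 = 2,296.58.
At nearest $10: Inspection $370; Fabrication $2,610; Plating $3,230; R&D $2,300. Sum = $8,510.
Difference $8,500 − $8,510 = −$10 applied to largest floor area (Plating): Plating becomes $3,220.

Inspection: $370 · Fabrication: $2,610 · Plating: $3,220 · R&D: $2,300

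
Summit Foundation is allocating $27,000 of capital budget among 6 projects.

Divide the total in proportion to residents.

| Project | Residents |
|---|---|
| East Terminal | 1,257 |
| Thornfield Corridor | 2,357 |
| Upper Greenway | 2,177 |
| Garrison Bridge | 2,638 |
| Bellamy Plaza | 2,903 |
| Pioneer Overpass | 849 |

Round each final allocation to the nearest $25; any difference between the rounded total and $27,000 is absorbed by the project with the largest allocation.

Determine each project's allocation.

Residents total: 12,181.
Pro-rata amounts: East Terminal 1,257/12,181 × $27,000 = 2,786.22; Thornfield Corridor 2,357/12,181 × $27,000 = 5,224.45; Upper Greenway 2,177/12,181 × $27,000 = 4,825.47; Garrison Bridge 2,638/12,181 × $27,000 = 5,847.30; Bellamy Plaza 2,903/12,181 × $27,000 = 6,434.69; Pioneer Overpass 849/12,181 × $27,000 = 1,881.87.
Rounded to nearest $25: East Terminal $2,775; Thornfield Corridor $5,225; Upper Greenway $4,825; Garrison Bridge $5,850; Bellamy Plaza $6,425; Pioneer Overpass $1,875. Sum = $26,975.
Difference $27,000 − $26,975 = +$25 applied to largest allocation (Bellamy Plaza): Bellamy Plaza becomes $6,450.

East Terminal: $2,775 · Thornfield Corridor: $5,225 · Upper Greenway: $4,825 · Garrison Bridge: $5,850 · Bellamy Plaza: $6,450 · Pioneer Overpass: $1,875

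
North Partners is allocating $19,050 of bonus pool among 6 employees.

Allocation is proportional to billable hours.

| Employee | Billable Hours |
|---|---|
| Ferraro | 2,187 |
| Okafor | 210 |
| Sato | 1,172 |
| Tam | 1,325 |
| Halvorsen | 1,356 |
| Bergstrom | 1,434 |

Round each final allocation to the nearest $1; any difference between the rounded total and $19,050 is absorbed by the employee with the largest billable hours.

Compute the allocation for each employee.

Billable hours total: 7,684.
Unrounded shares: Ferraro 2,187/7,684 × $19,050 = 5,421.96; Okafor 210/7,684 × $19,050 = 520.63; Sato 1,172/7,684 × $19,050 = 2,905.60; Tam 1,325/7,684 × $19,050 = 3,284.91; Halvorsen 1,356/7,684 × $19,050 = 3,361.76; Bergstrom 1,434/7,684 × $19,050 = 3,555.14.
Rounded to nearest $1: Ferraro $5,422; Okafor $521; Sato $2,906; Tam $3,285; Halvorsen $3,362; Bergstrom $3,555. Sum = $19,051.
Difference $19,050 − $19,051 = −$1 applied to largest billable hours (Ferraro): Ferraro becomes $5,421.

Ferraro: $5,421 | Okafor: $521 | Sato: $2,906 | Tam: $3,285 | Halvorsen: $3,362 | Bergstrom: $3,555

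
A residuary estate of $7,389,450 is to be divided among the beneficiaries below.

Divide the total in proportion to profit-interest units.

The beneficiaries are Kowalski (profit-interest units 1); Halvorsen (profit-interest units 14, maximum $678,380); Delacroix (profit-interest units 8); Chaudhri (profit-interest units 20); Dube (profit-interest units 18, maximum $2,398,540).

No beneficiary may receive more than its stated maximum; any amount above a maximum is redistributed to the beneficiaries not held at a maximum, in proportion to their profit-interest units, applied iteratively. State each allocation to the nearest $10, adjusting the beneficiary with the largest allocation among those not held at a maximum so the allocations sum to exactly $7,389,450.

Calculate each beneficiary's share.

Combined profit-interest units = 61.
Pro-rata shares before constraints: Kowalski 121,138.52; Halvorsen 1,695,939.34; Delacroix 969,108.20; Chaudhri 2,422,770.49; Dube 2,180,493.44.
Cap binds for Halvorsen ($678,380); balance $6,711,070 reallocated over remaining profit-interest units 47.
Cap binds for Dube ($2,398,540); balance $4,312,530 reallocated over remaining profit-interest units 29.
Remaining shares: Kowalski 148,707.93 → $148,710; Delacroix 1,189,663.45 → $1,189,660; Chaudhri 2,974,158.62 → $2,974,160.

Kowalski: $148,710 | Halvorsen: $678,380 | Delacroix: $1,189,660 | Chaudhri: $2,974,160 | Dube: $2,398,540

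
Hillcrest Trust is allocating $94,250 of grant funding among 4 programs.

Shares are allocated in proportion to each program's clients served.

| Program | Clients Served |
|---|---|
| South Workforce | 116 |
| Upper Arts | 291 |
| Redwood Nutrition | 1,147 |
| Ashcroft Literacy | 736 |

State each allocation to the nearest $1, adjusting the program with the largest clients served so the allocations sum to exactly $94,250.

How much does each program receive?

Combined clients served = 116 + 291 + 1,147 + 736 = 2,290.
Pro-rata amounts: South Workforce 4,774.24; Upper Arts 11,976.75; Redwood Nutrition 47,207.31; Ashcroft Literacy 30,291.70.
Rounded to nearest $1: South Workforce $4,774; Upper Arts $11,977; Redwood Nutrition $47,207; Ashcroft Literacy $30,292. Sum = $94,250.
No rounding difference to absorb.

South Workforce: $4,774; Upper Arts: $11,977; Redwood Nutrition: $47,207; Ashcroft Literacy: $30,292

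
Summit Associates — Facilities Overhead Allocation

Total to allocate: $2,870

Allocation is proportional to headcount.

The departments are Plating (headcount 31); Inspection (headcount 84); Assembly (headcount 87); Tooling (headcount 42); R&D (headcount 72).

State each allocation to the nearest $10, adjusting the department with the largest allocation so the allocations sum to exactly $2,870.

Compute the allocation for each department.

Total headcount = 316.
Unrounded shares: Plating 31/316 × $2,870 = 281.55; Inspection 84/316 × $2,870 = 762.91; Assembly 87/316 × $2,870 = 790.16; Tooling 42/316 × $2,870 = 381.46; R&D 72/316 × $2,870 = 653.92.
At nearest $10: Plating $280; Inspection $760; Assembly $790; Tooling $380; R&D $650. Sum = $2,860.
Difference $2,870 − $2,860 = +$10 applied to largest allocation (Assembly): Assembly becomes $800.

Plating: $280 · Inspection: $760 · Assembly: $800 · Tooling: $380 · R&D: $650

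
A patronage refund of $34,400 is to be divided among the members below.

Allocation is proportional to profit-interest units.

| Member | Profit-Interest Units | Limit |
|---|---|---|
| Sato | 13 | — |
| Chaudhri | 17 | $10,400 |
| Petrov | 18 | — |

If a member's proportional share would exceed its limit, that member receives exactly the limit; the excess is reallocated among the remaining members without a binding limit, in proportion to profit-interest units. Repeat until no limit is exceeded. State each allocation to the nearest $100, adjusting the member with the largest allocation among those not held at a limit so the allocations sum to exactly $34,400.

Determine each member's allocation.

Sato: $10,100; Chaudhri: $10,400; Petrov: $13,900

Profit-interest units total: 48.
Unconstrained shares: Sato 9,316.67; Chaudhri 12,183.33; Petrov 12,900.00.
Cap binds for Chaudhri ($10,400); residual $24,000 reallocated over remaining profit-interest units 31.
Remaining shares: Sato 10,064.52 → $10,100; Petrov 13,935.48 → $13,900.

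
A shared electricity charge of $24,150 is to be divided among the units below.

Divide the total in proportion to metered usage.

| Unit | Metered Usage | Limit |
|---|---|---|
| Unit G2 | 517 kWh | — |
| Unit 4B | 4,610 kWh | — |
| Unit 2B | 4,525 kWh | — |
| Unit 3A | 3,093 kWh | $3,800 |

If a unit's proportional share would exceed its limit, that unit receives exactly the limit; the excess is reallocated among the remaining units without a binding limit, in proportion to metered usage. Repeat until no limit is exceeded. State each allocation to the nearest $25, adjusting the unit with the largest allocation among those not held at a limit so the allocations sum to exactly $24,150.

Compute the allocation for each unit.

Unit G2: $1,100 · Unit 4B: $9,700 · Unit 2B: $9,550 · Unit 3A: $3,800

Sum of metered usage: 12,745.
Unconstrained shares: Unit G2 979.64; Unit 4B 8,735.31; Unit 2B 8,574.24; Unit 3A 5,860.80.
Capped: Unit 3A ($3,800); balance $20,350 reallocated over remaining metered usage 9,652.
Redistributed shares: Unit G2 1,090.03 → $1,100; Unit 4B 9,719.59 → $9,725; Unit 2B 9,540.38 → $9,550.
Rounding difference −$25 applied to Unit 4B → $9,700.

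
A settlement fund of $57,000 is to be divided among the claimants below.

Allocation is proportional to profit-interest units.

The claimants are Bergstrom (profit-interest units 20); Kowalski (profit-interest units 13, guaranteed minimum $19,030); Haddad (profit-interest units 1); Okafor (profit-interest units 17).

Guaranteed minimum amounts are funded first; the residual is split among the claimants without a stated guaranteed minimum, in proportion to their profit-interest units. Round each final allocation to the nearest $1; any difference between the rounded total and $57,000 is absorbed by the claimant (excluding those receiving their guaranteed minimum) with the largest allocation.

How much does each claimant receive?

Bergstrom: $19,984 | Kowalski: $19,030 | Haddad: $999 | Okafor: $16,987

Minimums first: Kowalski $19,030. Remaining pool $37,970.
Remaining pool split over remaining profit-interest units 38: Bergstrom 19,984.21 → $19,984; Haddad 999.21 → $999; Okafor 16,986.58 → $16,987.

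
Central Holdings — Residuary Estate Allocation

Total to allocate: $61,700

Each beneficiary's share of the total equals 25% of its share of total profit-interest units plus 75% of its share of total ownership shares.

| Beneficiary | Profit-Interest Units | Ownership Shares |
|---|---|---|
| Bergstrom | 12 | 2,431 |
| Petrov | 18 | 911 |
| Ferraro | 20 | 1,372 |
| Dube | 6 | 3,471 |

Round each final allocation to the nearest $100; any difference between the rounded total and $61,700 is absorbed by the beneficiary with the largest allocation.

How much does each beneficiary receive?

Bergstrom: $17,000 · Petrov: $10,100 · Ferraro: $13,300 · Dube: $21,300

Profit-interest units total 56; ownership shares total 8,185.
Combined weights (25% profit-interest units + 75% ownership shares): Bergstrom 0.2763; Petrov 0.1638; Ferraro 0.2150; Dube 0.3448.
Pro-rata amounts: Bergstrom 17,049.34; Petrov 10,108.50; Ferraro 13,265.72; Dube 21,276.44.
At nearest $100: Bergstrom $17,000; Petrov $10,100; Ferraro $13,300; Dube $21,300. Sum = $61,700.
No rounding difference to absorb.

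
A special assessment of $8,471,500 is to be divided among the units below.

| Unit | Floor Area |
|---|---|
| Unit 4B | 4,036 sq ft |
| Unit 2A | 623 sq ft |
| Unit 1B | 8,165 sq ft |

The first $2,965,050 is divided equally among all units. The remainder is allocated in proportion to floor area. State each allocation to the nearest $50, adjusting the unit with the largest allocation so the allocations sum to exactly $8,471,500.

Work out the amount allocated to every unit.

Equal tier: $2,965,050 ÷ 3 = $988,350 apiece.
Remainder $5,506,450 by floor area (total 12,824): Unit 4B 1,733,003.13 → $1,733,000; Unit 2A 267,507.67 → $267,500; Unit 1B 3,505,939.20 → $3,505,950.
Totals: Unit 4B $988,350 + $1,733,000 = $2,721,350; Unit 2A $988,350 + $267,500 = $1,255,850; Unit 1B $988,350 + $3,505,950 = $4,494,300.

Unit 4B: $2,721,350 | Unit 2A: $1,255,850 | Unit 1B: $4,494,300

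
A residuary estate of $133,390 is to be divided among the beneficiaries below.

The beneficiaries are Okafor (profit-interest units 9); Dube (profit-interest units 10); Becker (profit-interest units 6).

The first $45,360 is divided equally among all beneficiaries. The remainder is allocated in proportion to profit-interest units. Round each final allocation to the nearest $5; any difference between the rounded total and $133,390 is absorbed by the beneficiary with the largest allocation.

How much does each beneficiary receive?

Okafor: $46,810 · Dube: $50,335 · Becker: $36,245

First tranche $45,360 split equally: $15,120 each.
Remainder $88,030 by profit-interest units (total 25): Okafor 31,690.80 → $31,690; Dube 35,212.00 → $35,210; Becker 21,127.20 → $21,125.
Rounding difference +$5 on remainder applied to Dube.
Totals: Okafor $15,120 + $31,690 = $46,810; Dube $15,120 + $35,215 = $50,335; Becker $15,120 + $21,125 = $36,245.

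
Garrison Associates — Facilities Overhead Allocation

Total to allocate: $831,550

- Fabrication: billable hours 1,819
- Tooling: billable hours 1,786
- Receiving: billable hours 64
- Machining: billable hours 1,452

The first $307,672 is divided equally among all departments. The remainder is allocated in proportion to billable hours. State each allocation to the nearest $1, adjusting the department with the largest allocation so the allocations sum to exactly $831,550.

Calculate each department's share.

Equal tier: $307,672 ÷ 4 = $76,918 apiece.
Remainder $523,878 by billable hours (total 5,121): Fabrication 186,083.59 → $186,084; Tooling 182,707.70 → $182,708; Receiving 6,547.20 → $6,547; Machining 148,539.51 → $148,540.
Rounding difference −$1 on remainder applied to Fabrication.
Totals: Fabrication $76,918 + $186,083 = $263,001; Tooling $76,918 + $182,708 = $259,626; Receiving $76,918 + $6,547 = $83,465; Machining $76,918 + $148,540 = $225,458.

Fabrication: $263,001 | Tooling: $259,626 | Receiving: $83,465 | Machining: $225,458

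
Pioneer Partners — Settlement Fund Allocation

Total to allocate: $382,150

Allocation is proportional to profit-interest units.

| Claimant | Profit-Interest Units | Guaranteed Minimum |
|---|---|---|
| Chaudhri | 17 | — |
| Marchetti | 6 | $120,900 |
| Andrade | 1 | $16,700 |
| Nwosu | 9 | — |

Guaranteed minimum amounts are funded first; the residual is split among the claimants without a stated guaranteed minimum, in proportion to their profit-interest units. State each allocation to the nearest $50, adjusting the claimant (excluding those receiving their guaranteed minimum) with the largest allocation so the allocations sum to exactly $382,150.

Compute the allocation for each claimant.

Chaudhri: $159,900 | Marchetti: $120,900 | Andrade: $16,700 | Nwosu: $84,650

Fund the minimums — Marchetti $120,900; Andrade $16,700. Remaining pool $244,550.
Remaining pool split over remaining profit-interest units 26: Chaudhri 159,898.08 → $159,900; Nwosu 84,651.92 → $84,650.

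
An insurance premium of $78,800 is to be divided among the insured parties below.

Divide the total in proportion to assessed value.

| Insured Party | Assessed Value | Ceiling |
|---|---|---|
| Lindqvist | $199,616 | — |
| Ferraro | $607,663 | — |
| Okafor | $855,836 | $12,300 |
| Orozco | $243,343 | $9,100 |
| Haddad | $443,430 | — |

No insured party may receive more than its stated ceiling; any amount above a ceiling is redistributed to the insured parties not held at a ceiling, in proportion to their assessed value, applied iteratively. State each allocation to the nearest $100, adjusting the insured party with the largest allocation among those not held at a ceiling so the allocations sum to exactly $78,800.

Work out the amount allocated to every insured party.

Combined assessed value = 2,349,888.
Unconstrained shares: Lindqvist 6,693.83; Ferraro 20,377.08; Okafor 28,699.19; Orozco 8,160.15; Haddad 14,869.77.
Held at cap: Okafor ($12,300); residual $66,500 reallocated over remaining assessed value 1,494,052.
Held at cap: Orozco ($9,100); residual $57,400 reallocated over remaining assessed value 1,250,709.
Shares after redistribution: Lindqvist 9,161.17 → $9,200; Ferraro 27,888.07 → $27,900; Haddad 20,350.76 → $20,400.
Rounding difference −$100 applied to Ferraro → $27,800.

Lindqvist: $9,200; Ferraro: $27,800; Okafor: $12,300; Orozco: $9,100; Haddad: $20,400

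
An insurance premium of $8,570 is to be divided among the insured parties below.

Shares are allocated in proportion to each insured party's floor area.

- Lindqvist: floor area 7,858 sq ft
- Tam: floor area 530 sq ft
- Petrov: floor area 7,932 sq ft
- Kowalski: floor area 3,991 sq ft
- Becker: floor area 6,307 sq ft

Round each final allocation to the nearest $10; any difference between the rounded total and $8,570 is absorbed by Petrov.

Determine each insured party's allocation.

Total floor area = 26,618.
Unrounded shares: Lindqvist 7,858/26,618 × $8,570 = 2,529.98; Tam 530/26,618 × $8,570 = 170.64; Petrov 7,932/26,618 × $8,570 = 2,553.81; Kowalski 3,991/26,618 × $8,570 = 1,284.95; Becker 6,307/26,618 × $8,570 = 2,030.62.
At nearest $10: Lindqvist $2,530; Tam $170; Petrov $2,550; Kowalski $1,280; Becker $2,030. Sum = $8,560.
Difference $8,570 − $8,560 = +$10 applied to Petrov: Petrov becomes $2,560.

Lindqvist: $2,530 | Tam: $170 | Petrov: $2,560 | Kowalski: $1,280 | Becker: $2,030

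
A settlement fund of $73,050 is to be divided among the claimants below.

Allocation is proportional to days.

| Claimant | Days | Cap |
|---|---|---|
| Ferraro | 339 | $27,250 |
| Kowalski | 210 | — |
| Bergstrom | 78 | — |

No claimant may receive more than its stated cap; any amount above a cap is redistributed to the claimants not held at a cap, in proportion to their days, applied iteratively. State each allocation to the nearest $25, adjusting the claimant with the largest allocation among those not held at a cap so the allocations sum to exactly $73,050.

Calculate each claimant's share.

Ferraro: $27,250 | Kowalski: $33,400 | Bergstrom: $12,400

Total days = 627.
Pro-rata shares before constraints: Ferraro 39,495.93; Kowalski 24,466.51; Bergstrom 9,087.56.
Capped: Ferraro ($27,250); residual $45,800 reallocated over remaining days 288.
Shares after redistribution: Kowalski 33,395.83 → $33,400; Bergstrom 12,404.17 → $12,400.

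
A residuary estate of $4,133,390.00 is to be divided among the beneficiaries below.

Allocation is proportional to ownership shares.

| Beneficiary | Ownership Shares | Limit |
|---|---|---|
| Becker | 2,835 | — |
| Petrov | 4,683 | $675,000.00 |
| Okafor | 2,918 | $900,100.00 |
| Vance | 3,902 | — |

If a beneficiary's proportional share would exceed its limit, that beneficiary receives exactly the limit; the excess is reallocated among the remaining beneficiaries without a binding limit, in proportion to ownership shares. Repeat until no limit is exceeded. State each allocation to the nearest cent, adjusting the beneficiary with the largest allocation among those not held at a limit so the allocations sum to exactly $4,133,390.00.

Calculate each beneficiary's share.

Becker: $1,076,555.17 · Petrov: $675,000.00 · Okafor: $900,100.00 · Vance: $1,481,734.83

Sum of ownership shares: 14,338.
Pro-rata shares before constraints: Becker 817,280.0007; Petrov 1,350,025.4826; Okafor 841,207.4222; Vance 1,124,877.0944.
Capped: Petrov ($675,000.00); remaining pool $3,458,390.00 reallocated over remaining ownership shares 9,655.
Capped: Okafor ($900,100.00); remaining pool $2,558,290.00 reallocated over remaining ownership shares 6,737.
Shares after redistribution: Becker 1,076,555.1655 → $1,076,555.17; Vance 1,481,734.8345 → $1,481,734.83.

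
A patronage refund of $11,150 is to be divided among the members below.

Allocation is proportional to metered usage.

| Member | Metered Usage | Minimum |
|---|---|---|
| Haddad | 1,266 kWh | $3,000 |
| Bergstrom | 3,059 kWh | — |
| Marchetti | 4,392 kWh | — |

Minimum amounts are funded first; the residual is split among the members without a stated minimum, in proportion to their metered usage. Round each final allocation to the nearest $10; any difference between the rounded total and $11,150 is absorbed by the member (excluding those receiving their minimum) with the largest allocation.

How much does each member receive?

Haddad: $3,000; Bergstrom: $3,350; Marchetti: $4,800

Minimums first: Haddad $3,000. Residual $8,150.
Residual split over remaining metered usage 7,451: Bergstrom 3,345.97 → $3,350; Marchetti 4,804.03 → $4,800.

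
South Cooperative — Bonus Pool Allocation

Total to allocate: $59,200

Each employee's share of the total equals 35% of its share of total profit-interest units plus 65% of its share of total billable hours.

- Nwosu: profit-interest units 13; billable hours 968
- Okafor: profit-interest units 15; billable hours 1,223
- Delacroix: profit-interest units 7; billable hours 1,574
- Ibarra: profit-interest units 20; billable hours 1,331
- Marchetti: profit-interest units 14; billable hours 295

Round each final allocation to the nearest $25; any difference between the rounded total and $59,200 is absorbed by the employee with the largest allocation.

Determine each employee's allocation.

Totals — profit-interest units 69, billable hours 5,391.
Composite weights (35% profit-interest units + 65% billable hours): Nwosu 0.1827; Okafor 0.2235; Delacroix 0.2253; Ibarra 0.2619; Marchetti 0.1066.
Proportional shares: Nwosu 10,813.18; Okafor 13,233.90; Delacroix 13,336.96; Ibarra 15,506.24; Marchetti 6,309.72.
After rounding ($25): Nwosu $10,825; Okafor $13,225; Delacroix $13,325; Ibarra $15,500; Marchetti $6,300. Sum = $59,175.
Difference $59,200 − $59,175 = +$25 applied to largest allocation (Ibarra): Ibarra becomes $15,525.

Nwosu: $10,825; Okafor: $13,225; Delacroix: $13,325; Ibarra: $15,525; Marchetti: $6,300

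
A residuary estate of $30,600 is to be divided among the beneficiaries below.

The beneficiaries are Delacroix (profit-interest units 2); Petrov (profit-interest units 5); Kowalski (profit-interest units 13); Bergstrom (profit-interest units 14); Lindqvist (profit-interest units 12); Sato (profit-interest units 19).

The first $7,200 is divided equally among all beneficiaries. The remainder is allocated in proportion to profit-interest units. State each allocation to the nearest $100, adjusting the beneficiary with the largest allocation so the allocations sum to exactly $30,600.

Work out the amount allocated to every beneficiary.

Delacroix: $1,900; Petrov: $3,000; Kowalski: $5,900; Bergstrom: $6,200; Lindqvist: $5,500; Sato: $8,100

Equal tier: $7,200 ÷ 6 = $1,200 apiece.
Remainder $23,400 by profit-interest units (total 65): Delacroix 720.00 → $700; Petrov 1,800.00 → $1,800; Kowalski 4,680.00 → $4,700; Bergstrom 5,040.00 → $5,000; Lindqvist 4,320.00 → $4,300; Sato 6,840.00 → $6,800.
Rounding difference +$100 on remainder applied to Sato.
Totals: Delacroix $1,200 + $700 = $1,900; Petrov $1,200 + $1,800 = $3,000; Kowalski $1,200 + $4,700 = $5,900; Bergstrom $1,200 + $5,000 = $6,200; Lindqvist $1,200 + $4,300 = $5,500; Sato $1,200 + $6,900 = $8,100.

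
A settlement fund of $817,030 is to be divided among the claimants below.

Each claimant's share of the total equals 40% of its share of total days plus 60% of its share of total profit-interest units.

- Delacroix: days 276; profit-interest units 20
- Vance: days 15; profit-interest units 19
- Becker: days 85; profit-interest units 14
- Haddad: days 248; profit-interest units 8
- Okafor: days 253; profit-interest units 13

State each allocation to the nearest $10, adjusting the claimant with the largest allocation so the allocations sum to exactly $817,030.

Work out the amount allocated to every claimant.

Delacroix: $235,340 | Vance: $131,460 | Becker: $124,420 | Haddad: $145,410 | Okafor: $180,400

Totals — days 877, profit-interest units 74.
Composite weights (40% days + 60% profit-interest units): Delacroix 0.2880; Vance 0.1609; Becker 0.1523; Haddad 0.1780; Okafor 0.2208.
Pro-rata amounts: Delacroix 235,342.11; Vance 131,456.50; Becker 124,419.00; Haddad 145,413.16; Okafor 180,399.24.
Rounded to nearest $10: Delacroix $235,340; Vance $131,460; Becker $124,420; Haddad $145,410; Okafor $180,400. Sum = $817,030.
Rounded total matches; no reconciliation needed.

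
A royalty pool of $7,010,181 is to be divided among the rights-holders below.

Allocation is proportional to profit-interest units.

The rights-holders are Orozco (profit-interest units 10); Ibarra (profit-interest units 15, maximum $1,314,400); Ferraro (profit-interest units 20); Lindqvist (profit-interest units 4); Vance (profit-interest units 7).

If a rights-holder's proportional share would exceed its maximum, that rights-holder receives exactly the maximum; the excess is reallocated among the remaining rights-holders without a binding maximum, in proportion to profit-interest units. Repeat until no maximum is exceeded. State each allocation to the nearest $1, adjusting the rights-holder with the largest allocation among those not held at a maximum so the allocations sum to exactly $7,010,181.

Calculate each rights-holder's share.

Profit-interest units total: 56.
Proportional shares (ignoring caps): Orozco 1,251,818.04; Ibarra 1,877,727.05; Ferraro 2,503,636.07; Lindqvist 500,727.21; Vance 876,272.62.
Capped: Ibarra ($1,314,400); residual $5,695,781 reallocated over remaining profit-interest units 41.
Shares after redistribution: Orozco 1,389,214.88 → $1,389,215; Ferraro 2,778,429.76 → $2,778,430; Lindqvist 555,685.95 → $555,686; Vance 972,450.41 → $972,450.

Orozco: $1,389,215 | Ibarra: $1,314,400 | Ferraro: $2,778,430 | Lindqvist: $555,686 | Vance: $972,450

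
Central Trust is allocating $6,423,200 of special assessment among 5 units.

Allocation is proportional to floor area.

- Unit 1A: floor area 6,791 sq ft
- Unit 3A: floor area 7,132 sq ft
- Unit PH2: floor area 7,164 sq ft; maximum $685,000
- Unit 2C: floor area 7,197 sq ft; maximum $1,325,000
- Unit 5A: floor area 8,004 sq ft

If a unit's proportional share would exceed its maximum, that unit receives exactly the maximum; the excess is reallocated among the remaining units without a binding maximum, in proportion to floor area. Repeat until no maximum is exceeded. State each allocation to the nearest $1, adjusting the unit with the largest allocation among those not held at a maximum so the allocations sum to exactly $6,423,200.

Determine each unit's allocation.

Total floor area = 36,288.
Unconstrained shares: Unit 1A 1,202,048.92; Unit 3A 1,262,408.02; Unit PH2 1,268,072.22; Unit 2C 1,273,913.43; Unit 5A 1,416,757.41.
Held at cap: Unit PH2 ($685,000); balance $5,738,200 reallocated over remaining floor area 29,124.
Held at cap: Unit 2C ($1,325,000); balance $4,413,200 reallocated over remaining floor area 21,927.
Shares after redistribution: Unit 1A 1,366,809.92 → $1,366,810; Unit 3A 1,435,442.26 → $1,435,442; Unit 5A 1,610,947.82 → $1,610,948.

Unit 1A: $1,366,810 · Unit 3A: $1,435,442 · Unit PH2: $685,000 · Unit 2C: $1,325,000 · Unit 5A: $1,610,948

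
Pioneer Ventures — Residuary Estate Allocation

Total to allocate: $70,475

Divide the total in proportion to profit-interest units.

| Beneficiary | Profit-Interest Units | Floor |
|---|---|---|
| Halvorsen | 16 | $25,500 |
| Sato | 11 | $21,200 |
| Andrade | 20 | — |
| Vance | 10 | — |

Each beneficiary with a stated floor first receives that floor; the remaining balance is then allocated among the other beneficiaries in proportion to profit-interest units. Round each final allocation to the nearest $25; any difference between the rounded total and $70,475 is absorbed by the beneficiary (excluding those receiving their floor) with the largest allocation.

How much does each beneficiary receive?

Fund the minimums — Halvorsen $25,500; Sato $21,200. Remaining pool $23,775.
Remaining pool split over remaining profit-interest units 30: Andrade 15,850.00 → $15,850; Vance 7,925.00 → $7,925.

Halvorsen: $25,500; Sato: $21,200; Andrade: $15,850; Vance: $7,925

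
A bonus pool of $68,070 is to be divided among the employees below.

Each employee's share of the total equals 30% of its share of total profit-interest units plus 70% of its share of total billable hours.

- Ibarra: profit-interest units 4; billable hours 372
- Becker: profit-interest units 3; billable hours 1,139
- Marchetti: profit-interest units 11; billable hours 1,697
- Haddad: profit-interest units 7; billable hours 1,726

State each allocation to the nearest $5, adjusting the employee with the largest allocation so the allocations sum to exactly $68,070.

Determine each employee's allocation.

Ibarra: $6,860 · Becker: $13,450 · Marchetti: $25,375 · Haddad: $22,385

Totals — profit-interest units 25, billable hours 4,934.
Blended shares (30% profit-interest units + 70% billable hours): Ibarra 0.1008; Becker 0.1976; Marchetti 0.3728; Haddad 0.3289.
Unrounded shares: Ibarra 6,859.87; Becker 13,450.16; Marchetti 25,373.64; Haddad 22,386.34.
Rounded to nearest $5: Ibarra $6,860; Becker $13,450; Marchetti $25,375; Haddad $22,385. Sum = $68,070.
Sum already equals the total — no adjustment.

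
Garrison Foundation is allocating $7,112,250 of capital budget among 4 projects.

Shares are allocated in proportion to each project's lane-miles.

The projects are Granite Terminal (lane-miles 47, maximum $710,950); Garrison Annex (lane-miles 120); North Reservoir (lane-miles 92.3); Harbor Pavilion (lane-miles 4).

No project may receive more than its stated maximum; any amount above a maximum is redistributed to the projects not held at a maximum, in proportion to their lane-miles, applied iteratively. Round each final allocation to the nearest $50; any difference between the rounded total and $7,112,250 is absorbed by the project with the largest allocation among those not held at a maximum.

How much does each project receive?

Granite Terminal: $710,950; Garrison Annex: $3,551,300; North Reservoir: $2,731,600; Harbor Pavilion: $118,400

Total lane-miles = 263.3.
Proportional shares (ignoring caps): Granite Terminal 1,269,562.29; Garrison Annex 3,241,435.62; North Reservoir 2,493,204.23; Harbor Pavilion 108,047.85.
Held at cap: Granite Terminal ($710,950); remaining pool $6,401,300 reallocated over remaining lane-miles 216.3.
Remaining shares: Garrison Annex 3,551,345.35 → $3,551,350; North Reservoir 2,731,576.47 → $2,731,600; Harbor Pavilion 118,378.18 → $118,400.
Rounding difference −$50 applied to Garrison Annex → $3,551,300.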